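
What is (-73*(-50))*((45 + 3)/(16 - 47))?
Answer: -175200/31 ≈ -5651.6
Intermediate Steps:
(-73*(-50))*((45 + 3)/(16 - 47)) = 3650*(48/(-31)) = 3650*(48*(-1/31)) = 3650*(-48/31) = -175200/31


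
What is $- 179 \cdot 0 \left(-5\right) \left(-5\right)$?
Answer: $0$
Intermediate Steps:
$- 179 \cdot 0 \left(-5\right) \left(-5\right) = - 179 \cdot 0 \left(-5\right) = \left(-179\right) 0 = 0$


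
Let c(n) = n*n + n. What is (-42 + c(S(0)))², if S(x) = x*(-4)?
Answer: 1764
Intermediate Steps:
S(x) = -4*x
c(n) = n + n² (c(n) = n² + n = n + n²)
(-42 + c(S(0)))² = (-42 + (-4*0)*(1 - 4*0))² = (-42 + 0*(1 + 0))² = (-42 + 0*1)² = (-42 + 0)² = (-42)² = 1764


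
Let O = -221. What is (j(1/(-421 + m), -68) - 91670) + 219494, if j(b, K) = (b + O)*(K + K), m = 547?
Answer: 9946372/63 ≈ 1.5788e+5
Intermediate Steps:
j(b, K) = 2*K*(-221 + b) (j(b, K) = (b - 221)*(K + K) = (-221 + b)*(2*K) = 2*K*(-221 + b))
(j(1/(-421 + m), -68) - 91670) + 219494 = (2*(-68)*(-221 + 1/(-421 + 547)) - 91670) + 219494 = (2*(-68)*(-221 + 1/126) - 91670) + 219494 = (2*(-68)*(-27845/126) - 91670) + 219494 = (1893460/63 - 91670) + 219494 = -3881750/63 + 219494 = 9946372/63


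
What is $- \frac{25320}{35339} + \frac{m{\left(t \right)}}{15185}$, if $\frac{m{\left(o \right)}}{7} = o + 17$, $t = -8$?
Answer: $- \frac{382257843}{536622715} \approx -0.71234$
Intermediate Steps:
$m{\left(o \right)} = 119 + 7 o$ ($m{\left(o \right)} = 7 \left(o + 17\right) = 7 \left(17 + o\right) = 119 + 7 o$)
$- \frac{25320}{35339} + \frac{m{\left(t \right)}}{15185} = - \frac{25320}{35339} + \frac{119 + 7 \left(-8\right)}{15185} = \left(-25320\right) \frac{1}{35339} + \left(119 - 56\right) \frac{1}{15185} = - \frac{25320}{35339} + 63 \cdot \frac{1}{15185} = - \frac{25320}{35339} + \frac{63}{15185} = - \frac{382257843}{536622715}$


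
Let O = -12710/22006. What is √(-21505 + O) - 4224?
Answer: -4224 + I*√2603594447610/11003 ≈ -4224.0 + 146.65*I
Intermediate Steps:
O = -6355/11003 (O = -12710*1/22006 = -6355/11003 ≈ -0.57757)
√(-21505 + O) - 4224 = √(-21505 - 6355/11003) - 4224 = √(-236625870/11003) - 4224 = I*√2603594447610/11003 - 4224 = -4224 + I*√2603594447610/11003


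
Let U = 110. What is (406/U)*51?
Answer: 10353/55 ≈ 188.24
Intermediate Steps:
(406/U)*51 = (406/110)*51 = (406*(1/110))*51 = (203/55)*51 = 10353/55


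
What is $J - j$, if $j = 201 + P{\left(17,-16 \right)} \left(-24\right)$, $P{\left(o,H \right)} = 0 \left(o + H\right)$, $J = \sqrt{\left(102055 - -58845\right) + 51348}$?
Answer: $-201 + 2 \sqrt{53062} \approx 259.7$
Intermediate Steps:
$J = 2 \sqrt{53062}$ ($J = \sqrt{\left(102055 + 58845\right) + 51348} = \sqrt{160900 + 51348} = \sqrt{212248} = 2 \sqrt{53062} \approx 460.7$)
$P{\left(o,H \right)} = 0$ ($P{\left(o,H \right)} = 0 \left(H + o\right) = 0$)
$j = 201$ ($j = 201 + 0 \left(-24\right) = 201 + 0 = 201$)
$J - j = 2 \sqrt{53062} - 201 = -201 + 2 \sqrt{53062}$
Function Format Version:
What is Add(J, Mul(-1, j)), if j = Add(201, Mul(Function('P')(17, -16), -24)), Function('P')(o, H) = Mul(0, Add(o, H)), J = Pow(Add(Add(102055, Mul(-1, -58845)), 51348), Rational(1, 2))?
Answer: Add(-201, Mul(2, Pow(53062, Rational(1, 2)))) ≈ 259.70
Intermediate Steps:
J = Mul(2, Pow(53062, Rational(1, 2))) (J = Pow(Add(Add(102055, 58845), 51348), Rational(1, 2)) = Pow(Add(160900, 51348), Rational(1, 2)) = Pow(212248, Rational(1, 2)) = Mul(2, Pow(53062, Rational(1, 2))) ≈ 460.70)
Function('P')(o, H) = 0 (Function('P')(o, H) = Mul(0, Add(H, o)) = 0)
j = 201 (j = Add(201, Mul(0, -24)) = Add(201, 0) = 201)
Add(J, Mul(-1, j)) = Add(Mul(2, Pow(53062, Rational(1, 2))), Mul(-1, 201)) = Add(Mul(2, Pow(53062, Rational(1, 2))), -201) = Add(-201, Mul(2, Pow(53062, Rational(1, 2))))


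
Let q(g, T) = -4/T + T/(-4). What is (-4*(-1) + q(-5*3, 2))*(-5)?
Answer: -15/2 ≈ -7.5000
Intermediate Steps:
q(g, T) = -4/T - T/4 (q(g, T) = -4/T + T*(-¼) = -4/T - T/4)
(-4*(-1) + q(-5*3, 2))*(-5) = (-4*(-1) + (-4/2 - ¼*2))*(-5) = (4 + (-4*½ - ½))*(-5) = (4 + (-2 - ½))*(-5) = (4 - 5/2)*(-5) = (3/2)*(-5) = -15/2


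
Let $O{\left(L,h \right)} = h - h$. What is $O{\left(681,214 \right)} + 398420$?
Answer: $398420$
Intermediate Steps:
$O{\left(L,h \right)} = 0$
$O{\left(681,214 \right)} + 398420 = 0 + 398420 = 398420$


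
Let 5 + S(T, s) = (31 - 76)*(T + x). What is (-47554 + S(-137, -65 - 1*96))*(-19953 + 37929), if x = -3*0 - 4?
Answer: -740862864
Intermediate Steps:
x = -4 (x = 0 - 4 = -4)
S(T, s) = 175 - 45*T (S(T, s) = -5 + (31 - 76)*(T - 4) = -5 - 45*(-4 + T) = -5 + (180 - 45*T) = 175 - 45*T)
(-47554 + S(-137, -65 - 1*96))*(-19953 + 37929) = (-47554 + (175 - 45*(-137)))*(-19953 + 37929) = (-47554 + (175 + 6165))*17976 = (-47554 + 6340)*17976 = -41214*17976 = -740862864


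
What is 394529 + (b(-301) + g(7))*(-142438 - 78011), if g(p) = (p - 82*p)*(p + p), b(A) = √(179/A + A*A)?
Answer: 1750318691 - 220449*√8208487322/301 ≈ 1.6840e+9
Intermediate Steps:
b(A) = √(A² + 179/A) (b(A) = √(179/A + A²) = √(A² + 179/A))
g(p) = -162*p² (g(p) = (-81*p)*(2*p) = -162*p²)
394529 + (b(-301) + g(7))*(-142438 - 78011) = 394529 + (√((179 + (-301)³)/(-301)) - 162*7²)*(-142438 - 78011) = 394529 + (√(-(179 - 27270901)/301) - 162*49)*(-220449) = 394529 + (√(-1/301*(-27270722)) - 7938)*(-220449) = 394529 + (√(27270722/301) - 7938)*(-220449) = 394529 + (√8208487322/301 - 7938)*(-220449) = 394529 + (-7938 + √8208487322/301)*(-220449) = 394529 + (1749924162 - 220449*√8208487322/301) = 1750318691 - 220449*√8208487322/301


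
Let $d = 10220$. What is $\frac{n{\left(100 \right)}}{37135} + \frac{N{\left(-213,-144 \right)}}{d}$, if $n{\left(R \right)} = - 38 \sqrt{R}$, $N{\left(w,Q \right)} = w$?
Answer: $- \frac{336953}{10843420} \approx -0.031074$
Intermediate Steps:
$\frac{n{\left(100 \right)}}{37135} + \frac{N{\left(-213,-144 \right)}}{d} = \frac{\left(-38\right) \sqrt{100}}{37135} - \frac{213}{10220} = \left(-38\right) 10 \cdot \frac{1}{37135} - \frac{213}{10220} = \left(-380\right) \frac{1}{37135} - \frac{213}{10220} = - \frac{76}{7427} - \frac{213}{10220} = - \frac{336953}{10843420}$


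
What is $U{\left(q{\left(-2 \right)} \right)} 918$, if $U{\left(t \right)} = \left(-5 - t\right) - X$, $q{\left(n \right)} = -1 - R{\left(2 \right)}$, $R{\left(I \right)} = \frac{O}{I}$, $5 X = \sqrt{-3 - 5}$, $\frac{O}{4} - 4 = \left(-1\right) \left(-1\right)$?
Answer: $5508 - \frac{1836 i \sqrt{2}}{5} \approx 5508.0 - 519.3 i$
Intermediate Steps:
$O = 20$ ($O = 16 + 4 \left(\left(-1\right) \left(-1\right)\right) = 16 + 4 \cdot 1 = 16 + 4 = 20$)
$X = \frac{2 i \sqrt{2}}{5}$ ($X = \frac{\sqrt{-3 - 5}}{5} = \frac{\sqrt{-8}}{5} = \frac{2 i \sqrt{2}}{5} \approx 0.56569 i$)
$R{\left(I \right)} = \frac{20}{I}$
$q{\left(n \right)} = -11$ ($q{\left(n \right)} = -1 - \frac{20}{2} = -1 - 20 \cdot \frac{1}{2} = -1 - 10 = -11$)
$U{\left(t \right)} = -5 - t - \frac{2 i \sqrt{2}}{5}$ ($U{\left(t \right)} = \left(-5 - t\right) - \frac{2 i \sqrt{2}}{5} = -5 - t - \frac{2 i \sqrt{2}}{5}$)
$U{\left(q{\left(-2 \right)} \right)} 918 = \left(-5 - -11 - \frac{2 i \sqrt{2}}{5}\right) 918 = \left(-5 + 11 - \frac{2 i \sqrt{2}}{5}\right) 918 = \left(6 - \frac{2 i \sqrt{2}}{5}\right) 918 = 5508 - \frac{1836 i \sqrt{2}}{5}$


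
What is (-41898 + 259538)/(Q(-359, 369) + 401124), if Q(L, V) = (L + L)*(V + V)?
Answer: -5441/3219 ≈ -1.6903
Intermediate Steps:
Q(L, V) = 4*L*V (Q(L, V) = (2*L)*(2*V) = 4*L*V)
(-41898 + 259538)/(Q(-359, 369) + 401124) = (-41898 + 259538)/(4*(-359)*369 + 401124) = 217640/(-529884 + 401124) = 217640/(-128760) = 217640*(-1/128760) = -5441/3219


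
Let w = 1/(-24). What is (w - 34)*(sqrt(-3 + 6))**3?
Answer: -817*sqrt(3)/8 ≈ -176.89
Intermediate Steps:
w = -1/24 ≈ -0.041667
(w - 34)*(sqrt(-3 + 6))**3 = (-1/24 - 34)*(sqrt(-3 + 6))**3 = -817*3*sqrt(3)/24 = -817*sqrt(3)/8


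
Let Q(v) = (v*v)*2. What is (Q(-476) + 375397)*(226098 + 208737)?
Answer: 360282104415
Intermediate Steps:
Q(v) = 2*v² (Q(v) = v²*2 = 2*v²)
(Q(-476) + 375397)*(226098 + 208737) = (2*(-476)² + 375397)*(226098 + 208737) = (2*226576 + 375397)*434835 = (453152 + 375397)*434835 = 828549*434835 = 360282104415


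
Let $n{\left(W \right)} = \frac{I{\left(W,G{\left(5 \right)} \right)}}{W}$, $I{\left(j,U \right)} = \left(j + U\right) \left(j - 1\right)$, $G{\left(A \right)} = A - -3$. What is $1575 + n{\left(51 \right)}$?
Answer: $\frac{83275}{51} \approx 1632.8$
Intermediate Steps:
$G{\left(A \right)} = 3 + A$ ($G{\left(A \right)} = A + 3 = 3 + A$)
$I{\left(j,U \right)} = \left(-1 + j\right) \left(U + j\right)$ ($I{\left(j,U \right)} = \left(U + j\right) \left(-1 + j\right) = \left(-1 + j\right) \left(U + j\right)$)
$n{\left(W \right)} = \frac{-8 + W^{2} + 7 W}{W}$ ($n{\left(W \right)} = \frac{W^{2} - \left(3 + 5\right) - W + \left(3 + 5\right) W}{W} = \frac{W^{2} - 8 - W + 8 W}{W} = \frac{-8 + W^{2} + 7 W}{W}$)
$1575 + n{\left(51 \right)} = 1575 + \left(7 + 51 - \frac{8}{51}\right) = 1575 + \frac{2950}{51} = \frac{83275}{51}$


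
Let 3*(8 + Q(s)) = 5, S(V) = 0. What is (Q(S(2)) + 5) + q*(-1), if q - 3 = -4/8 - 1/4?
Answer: -43/12 ≈ -3.5833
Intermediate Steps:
Q(s) = -19/3 (Q(s) = -8 + (⅓)*5 = -8 + 5/3 = -19/3)
q = 9/4 (q = 3 + (-4/8 - 1/4) = 3 + (-4*⅛ - 1*¼) = 3 + (-½ - ¼) = 3 - ¾ = 9/4 ≈ 2.2500)
(Q(S(2)) + 5) + q*(-1) = (-19/3 + 5) + (9/4)*(-1) = -4/3 - 9/4 = -43/12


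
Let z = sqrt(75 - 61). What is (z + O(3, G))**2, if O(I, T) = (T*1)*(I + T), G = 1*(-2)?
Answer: (-2 + sqrt(14))**2 ≈ 3.0334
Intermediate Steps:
G = -2
O(I, T) = T*(I + T)
z = sqrt(14) ≈ 3.7417
(z + O(3, G))**2 = (sqrt(14) - 2*(3 - 2))**2 = (sqrt(14) - 2*1)**2 = (sqrt(14) - 2)**2 = (-2 + sqrt(14))**2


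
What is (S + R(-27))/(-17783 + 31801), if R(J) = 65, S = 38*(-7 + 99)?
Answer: 3561/14018 ≈ 0.25403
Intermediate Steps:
S = 3496 (S = 38*92 = 3496)
(S + R(-27))/(-17783 + 31801) = (3496 + 65)/(-17783 + 31801) = 3561/14018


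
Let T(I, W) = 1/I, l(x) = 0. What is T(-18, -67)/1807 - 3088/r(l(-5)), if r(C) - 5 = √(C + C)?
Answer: -100440293/162630 ≈ -617.60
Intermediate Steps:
r(C) = 5 + √2*√C (r(C) = 5 + √(C + C) = 5 + √(2*C) = 5 + √2*√C)
T(-18, -67)/1807 - 3088/r(l(-5)) = 1/(-18*1807) - 3088/(5 + √2*√0) = -1/18*1/1807 - 3088/(5 + √2*0) = -1/32526 - 3088/(5 + 0) = -1/32526 - 3088/5 = -100440293/162630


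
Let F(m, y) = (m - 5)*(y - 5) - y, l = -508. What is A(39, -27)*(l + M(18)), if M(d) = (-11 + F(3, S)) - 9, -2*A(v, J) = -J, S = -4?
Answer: 6831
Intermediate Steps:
A(v, J) = J/2 (A(v, J) = -(-1)*J/2 = J/2)
F(m, y) = -y + (-5 + m)*(-5 + y) (F(m, y) = (-5 + m)*(-5 + y) - y = -y + (-5 + m)*(-5 + y))
M(d) = 2 (M(d) = (-11 + (25 - 6*(-4) - 5*3 + 3*(-4))) - 9 = (-11 + (25 + 24 - 15 - 12)) - 9 = (-11 + 22) - 9 = 11 - 9 = 2)
A(39, -27)*(l + M(18)) = ((1/2)*(-27))*(-508 + 2) = -27/2*(-506) = 6831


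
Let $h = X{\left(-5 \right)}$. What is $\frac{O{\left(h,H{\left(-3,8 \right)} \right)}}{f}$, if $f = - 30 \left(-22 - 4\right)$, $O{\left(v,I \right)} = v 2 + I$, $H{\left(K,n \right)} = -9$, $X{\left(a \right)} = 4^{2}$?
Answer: $\frac{23}{780} \approx 0.029487$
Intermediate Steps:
$X{\left(a \right)} = 16$
$h = 16$
$O{\left(v,I \right)} = I + 2 v$ ($O{\left(v,I \right)} = 2 v + I = I + 2 v$)
$f = 780$ ($f = \left(-30\right) \left(-26\right) = 780$)
$\frac{O{\left(h,H{\left(-3,8 \right)} \right)}}{f} = \frac{-9 + 2 \cdot 16}{780} = \left(-9 + 32\right) \frac{1}{780} = 23 \cdot \frac{1}{780} = \frac{23}{780}$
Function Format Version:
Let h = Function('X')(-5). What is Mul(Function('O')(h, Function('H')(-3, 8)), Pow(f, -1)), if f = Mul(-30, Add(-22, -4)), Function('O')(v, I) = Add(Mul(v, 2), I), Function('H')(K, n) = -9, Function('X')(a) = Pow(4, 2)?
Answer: Rational(23, 780) ≈ 0.029487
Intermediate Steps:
Function('X')(a) = 16
h = 16
Function('O')(v, I) = Add(I, Mul(2, v)) (Function('O')(v, I) = Add(Mul(2, v), I) = Add(I, Mul(2, v)))
f = 780 (f = Mul(-30, -26) = 780)
Mul(Function('O')(h, Function('H')(-3, 8)), Pow(f, -1)) = Mul(Add(-9, Mul(2, 16)), Pow(780, -1)) = Mul(Add(-9, 32), Rational(1, 780)) = Mul(23, Rational(1, 780)) = Rational(23, 780)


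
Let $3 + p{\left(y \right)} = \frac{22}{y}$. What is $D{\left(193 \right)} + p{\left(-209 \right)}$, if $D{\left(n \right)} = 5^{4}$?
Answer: $\frac{11816}{19} \approx 621.89$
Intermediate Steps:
$D{\left(n \right)} = 625$
$p{\left(y \right)} = -3 + \frac{22}{y}$
$D{\left(193 \right)} + p{\left(-209 \right)} = 625 - \left(3 - \frac{22}{-209}\right) = 625 + \left(-3 + 22 \left(- \frac{1}{209}\right)\right) = 625 - \frac{59}{19} = \frac{11816}{19}$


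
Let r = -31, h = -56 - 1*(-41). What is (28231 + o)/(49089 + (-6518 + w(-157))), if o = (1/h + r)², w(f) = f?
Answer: 6569131/9543150 ≈ 0.68836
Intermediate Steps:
h = -15 (h = -56 + 41 = -15)
o = 217156/225 (o = (1/(-15) - 31)² = (-1/15 - 31)² = (-466/15)² = 217156/225 ≈ 965.14)
(28231 + o)/(49089 + (-6518 + w(-157))) = (28231 + 217156/225)/(49089 + (-6518 - 157)) = 6569131/(225*(49089 - 6675)) = (6569131/225)/42414 = (6569131/225)*(1/42414) = 6569131/9543150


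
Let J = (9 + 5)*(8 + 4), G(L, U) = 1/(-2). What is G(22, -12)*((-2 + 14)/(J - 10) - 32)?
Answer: 1261/79 ≈ 15.962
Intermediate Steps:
G(L, U) = -½
J = 168 (J = 14*12 = 168)
G(22, -12)*((-2 + 14)/(J - 10) - 32) = -((-2 + 14)/(168 - 10) - 32)/2 = -(12/158 - 32)/2 = -(12*(1/158) - 32)/2 = -(6/79 - 32)/2 = -½*(-2522/79) = 1261/79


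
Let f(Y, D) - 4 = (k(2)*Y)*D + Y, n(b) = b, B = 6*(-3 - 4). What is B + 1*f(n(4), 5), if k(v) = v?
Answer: 6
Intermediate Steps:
B = -42 (B = 6*(-7) = -42)
f(Y, D) = 4 + Y + 2*D*Y (f(Y, D) = 4 + ((2*Y)*D + Y) = 4 + (2*D*Y + Y) = 4 + (Y + 2*D*Y) = 4 + Y + 2*D*Y)
B + 1*f(n(4), 5) = -42 + 1*(4 + 4 + 2*5*4) = -42 + 1*(4 + 4 + 40) = -42 + 1*48 = -42 + 48 = 6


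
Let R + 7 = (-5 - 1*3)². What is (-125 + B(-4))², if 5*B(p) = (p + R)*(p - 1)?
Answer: 31684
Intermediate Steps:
R = 57 (R = -7 + (-5 - 1*3)² = -7 + (-5 - 3)² = -7 + (-8)² = -7 + 64 = 57)
B(p) = (-1 + p)*(57 + p)/5 (B(p) = ((p + 57)*(p - 1))/5 = ((57 + p)*(-1 + p))/5 = ((-1 + p)*(57 + p))/5 = (-1 + p)*(57 + p)/5)
(-125 + B(-4))² = (-125 + (-57/5 + (⅕)*(-4)² + (56/5)*(-4)))² = (-125 + (-57/5 + (⅕)*16 - 224/5))² = (-125 + (-57/5 + 16/5 - 224/5))² = (-125 - 53)² = (-178)² = 31684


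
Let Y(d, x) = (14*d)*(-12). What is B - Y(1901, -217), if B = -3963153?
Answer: -3643785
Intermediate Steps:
Y(d, x) = -168*d
B - Y(1901, -217) = -3963153 - (-168)*1901 = -3963153 - 1*(-319368) = -3963153 + 319368 = -3643785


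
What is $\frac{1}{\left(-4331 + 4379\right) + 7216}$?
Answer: $\frac{1}{7264} \approx 0.00013767$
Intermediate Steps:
$\frac{1}{\left(-4331 + 4379\right) + 7216} = \frac{1}{48 + 7216} = \frac{1}{7264}$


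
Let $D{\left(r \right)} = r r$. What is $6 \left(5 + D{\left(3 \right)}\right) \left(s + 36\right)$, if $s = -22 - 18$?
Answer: $-336$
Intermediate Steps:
$D{\left(r \right)} = r^{2}$
$s = -40$ ($s = -22 - 18 = -40$)
$6 \left(5 + D{\left(3 \right)}\right) \left(s + 36\right) = 6 \left(5 + 3^{2}\right) \left(-40 + 36\right) = 6 \left(5 + 9\right) \left(-4\right) = 6 \cdot 14 \left(-4\right) = 84 \left(-4\right) = -336$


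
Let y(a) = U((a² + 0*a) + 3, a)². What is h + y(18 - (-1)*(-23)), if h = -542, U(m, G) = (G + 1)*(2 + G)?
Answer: -398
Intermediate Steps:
U(m, G) = (1 + G)*(2 + G)
y(a) = (2 + a² + 3*a)²
h + y(18 - (-1)*(-23)) = -542 + (2 + (18 - (-1)*(-23))² + 3*(18 - (-1)*(-23)))² = -542 + (2 + (18 - 1*23)² + 3*(18 - 1*23))² = -542 + (2 + (18 - 23)² + 3*(18 - 23))² = -542 + (2 + (-5)² + 3*(-5))² = -542 + (2 + 25 - 15)² = -542 + 12² = -542 + 144 = -398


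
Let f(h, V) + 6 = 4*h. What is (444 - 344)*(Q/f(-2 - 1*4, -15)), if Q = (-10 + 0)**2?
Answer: -1000/3 ≈ -333.33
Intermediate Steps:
f(h, V) = -6 + 4*h
Q = 100 (Q = (-10)**2 = 100)
(444 - 344)*(Q/f(-2 - 1*4, -15)) = (444 - 344)*(100/(-6 + 4*(-2 - 1*4))) = 100*(100/(-6 + 4*(-2 - 4))) = 100*(100/(-6 + 4*(-6))) = 100*(100/(-6 - 24)) = 100*(100/(-30)) = 100*(100*(-1/30)) = 100*(-10/3) = -1000/3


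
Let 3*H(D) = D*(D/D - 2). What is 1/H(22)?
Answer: -3/22 ≈ -0.13636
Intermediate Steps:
H(D) = -D/3 (H(D) = (D*(D/D - 2))/3 = (D*(1 - 2))/3 = (D*(-1))/3 = (-D)/3 = -D/3)
1/H(22) = 1/(-⅓*22) = 1/(-22/3) = -3/22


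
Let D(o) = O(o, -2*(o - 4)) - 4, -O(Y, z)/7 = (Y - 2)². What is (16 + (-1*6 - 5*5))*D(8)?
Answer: 3840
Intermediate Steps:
O(Y, z) = -7*(-2 + Y)² (O(Y, z) = -7*(Y - 2)² = -7*(-2 + Y)²)
D(o) = -4 - 7*(-2 + o)² (D(o) = -7*(-2 + o)² - 4 = -4 - 7*(-2 + o)²)
(16 + (-1*6 - 5*5))*D(8) = (16 + (-1*6 - 5*5))*(-4 - 7*(-2 + 8)²) = (16 + (-6 - 25))*(-4 - 7*6²) = (16 - 31)*(-4 - 7*36) = -15*(-4 - 252) = -15*(-256) = 3840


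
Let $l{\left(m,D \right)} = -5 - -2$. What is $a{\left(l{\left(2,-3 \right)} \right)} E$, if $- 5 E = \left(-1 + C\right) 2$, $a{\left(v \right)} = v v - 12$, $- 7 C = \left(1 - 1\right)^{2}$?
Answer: $- \frac{6}{5} \approx -1.2$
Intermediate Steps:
$l{\left(m,D \right)} = -3$ ($l{\left(m,D \right)} = -5 + 2 = -3$)
$C = 0$ ($C = - \frac{\left(1 - 1\right)^{2}}{7} = - \frac{0^{2}}{7} = \left(- \frac{1}{7}\right) 0 = 0$)
$a{\left(v \right)} = -12 + v^{2}$ ($a{\left(v \right)} = v^{2} - 12 = -12 + v^{2}$)
$E = \frac{2}{5}$ ($E = - \frac{\left(-1 + 0\right) 2}{5} = - \frac{\left(-1\right) 2}{5} = \left(- \frac{1}{5}\right) \left(-2\right) = \frac{2}{5} \approx 0.4$)
$a{\left(l{\left(2,-3 \right)} \right)} E = \left(-12 + \left(-3\right)^{2}\right) \frac{2}{5} = \left(-12 + 9\right) \frac{2}{5} = \left(-3\right) \frac{2}{5} = - \frac{6}{5}$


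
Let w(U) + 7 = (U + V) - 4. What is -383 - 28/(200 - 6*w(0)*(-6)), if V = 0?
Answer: -2680/7 ≈ -382.86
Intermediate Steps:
w(U) = -11 + U (w(U) = -7 + ((U + 0) - 4) = -7 + (U - 4) = -7 + (-4 + U) = -11 + U)
-383 - 28/(200 - 6*w(0)*(-6)) = -383 - 28/(200 - 6*(-11 + 0)*(-6)) = -383 - 28/(200 - 6*(-11)*(-6)) = -383 - 28/(200 + 66*(-6)) = -383 - 28/(200 - 396) = -383 - 28/(-196) = -383 - 1/196*(-28) = -383 + ⅐ = -2680/7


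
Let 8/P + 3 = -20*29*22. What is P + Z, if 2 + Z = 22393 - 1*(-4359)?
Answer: 341410242/12763 ≈ 26750.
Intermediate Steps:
Z = 26750 (Z = -2 + (22393 - 1*(-4359)) = -2 + (22393 + 4359) = -2 + 26752 = 26750)
P = -8/12763 (P = 8/(-3 - 20*29*22) = 8/(-3 - 580*22) = 8/(-3 - 12760) = 8/(-12763) = 8*(-1/12763) = -8/12763 ≈ -0.00062681)
P + Z = -8/12763 + 26750 = 341410242/12763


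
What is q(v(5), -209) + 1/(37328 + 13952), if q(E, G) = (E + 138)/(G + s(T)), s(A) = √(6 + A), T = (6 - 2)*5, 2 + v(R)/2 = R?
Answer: -61731169/89545136 - 144*√26/43655 ≈ -0.70621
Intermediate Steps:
v(R) = -4 + 2*R
T = 20 (T = 4*5 = 20)
q(E, G) = (138 + E)/(G + √26) (q(E, G) = (E + 138)/(G + √(6 + 20)) = (138 + E)/(G + √26))
q(v(5), -209) + 1/(37328 + 13952) = (138 + (-4 + 2*5))/(-209 + √26) + 1/(37328 + 13952) = (138 + (-4 + 10))/(-209 + √26) + 1/51280 = (138 + 6)/(-209 + √26) + 1/51280 = 144/(-209 + √26) + 1/51280 = 1/51280 + 144/(-209 + √26)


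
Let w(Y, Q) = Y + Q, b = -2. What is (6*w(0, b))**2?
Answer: 144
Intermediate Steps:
w(Y, Q) = Q + Y
(6*w(0, b))**2 = (6*(-2 + 0))**2 = (6*(-2))**2 = (-12)**2 = 144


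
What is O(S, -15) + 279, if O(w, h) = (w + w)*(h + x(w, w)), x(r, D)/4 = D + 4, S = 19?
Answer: 3205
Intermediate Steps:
x(r, D) = 16 + 4*D (x(r, D) = 4*(D + 4) = 4*(4 + D) = 16 + 4*D)
O(w, h) = 2*w*(16 + h + 4*w) (O(w, h) = (w + w)*(h + (16 + 4*w)) = (2*w)*(16 + h + 4*w) = 2*w*(16 + h + 4*w))
O(S, -15) + 279 = 2*19*(16 - 15 + 4*19) + 279 = 2*19*(16 - 15 + 76) + 279 = 2*19*77 + 279 = 2926 + 279 = 3205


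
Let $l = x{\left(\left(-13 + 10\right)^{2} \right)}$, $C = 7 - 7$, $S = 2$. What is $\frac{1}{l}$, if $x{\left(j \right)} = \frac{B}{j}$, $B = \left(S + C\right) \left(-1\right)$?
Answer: $- \frac{9}{2} \approx -4.5$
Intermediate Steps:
$C = 0$ ($C = 7 - 7 = 0$)
$B = -2$ ($B = \left(2 + 0\right) \left(-1\right) = 2 \left(-1\right) = -2$)
$x{\left(j \right)} = - \frac{2}{j}$
$l = - \frac{2}{9}$ ($l = - \frac{2}{\left(-13 + 10\right)^{2}} = - \frac{2}{\left(-3\right)^{2}} = - \frac{2}{9} \approx -0.22222$)
$\frac{1}{l} = \frac{1}{- \frac{2}{9}} = - \frac{9}{2}$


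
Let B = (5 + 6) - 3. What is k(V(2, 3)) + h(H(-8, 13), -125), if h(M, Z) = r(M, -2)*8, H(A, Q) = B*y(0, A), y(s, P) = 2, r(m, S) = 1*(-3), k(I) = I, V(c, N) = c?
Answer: -22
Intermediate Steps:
r(m, S) = -3
B = 8 (B = 11 - 3 = 8)
H(A, Q) = 16 (H(A, Q) = 8*2 = 16)
h(M, Z) = -24 (h(M, Z) = -3*8 = -24)
k(V(2, 3)) + h(H(-8, 13), -125) = 2 - 24 = -22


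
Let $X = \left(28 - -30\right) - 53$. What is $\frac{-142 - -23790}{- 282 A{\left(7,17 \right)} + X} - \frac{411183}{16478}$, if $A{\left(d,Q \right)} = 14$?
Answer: $- \frac{2010966313}{64972754} \approx -30.951$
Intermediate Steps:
$X = 5$ ($X = \left(28 + 30\right) - 53 = 58 - 53 = 5$)
$\frac{-142 - -23790}{- 282 A{\left(7,17 \right)} + X} - \frac{411183}{16478} = \frac{-142 - -23790}{\left(-282\right) 14 + 5} - \frac{411183}{16478} = \frac{-142 + 23790}{-3948 + 5} - \frac{411183}{16478} = \frac{23648}{-3943} - \frac{411183}{16478} = 23648 \left(- \frac{1}{3943}\right) - \frac{411183}{16478} = - \frac{23648}{3943} - \frac{411183}{16478} = - \frac{2010966313}{64972754}$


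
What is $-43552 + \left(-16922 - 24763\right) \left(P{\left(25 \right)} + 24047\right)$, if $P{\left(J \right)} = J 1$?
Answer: $-1003484872$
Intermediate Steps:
$P{\left(J \right)} = J$
$-43552 + \left(-16922 - 24763\right) \left(P{\left(25 \right)} + 24047\right) = -43552 + \left(-16922 - 24763\right) \left(25 + 24047\right) = -43552 - 1003441320 = -1003484872$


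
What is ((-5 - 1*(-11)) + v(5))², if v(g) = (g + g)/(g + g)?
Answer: 49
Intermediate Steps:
v(g) = 1 (v(g) = (2*g)/((2*g)) = (2*g)*(1/(2*g)) = 1)
((-5 - 1*(-11)) + v(5))² = ((-5 - 1*(-11)) + 1)² = ((-5 + 11) + 1)² = (6 + 1)² = 7² = 49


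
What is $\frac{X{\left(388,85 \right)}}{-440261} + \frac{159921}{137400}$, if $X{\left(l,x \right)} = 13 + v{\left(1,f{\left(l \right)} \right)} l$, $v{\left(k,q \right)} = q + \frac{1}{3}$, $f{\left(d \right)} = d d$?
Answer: $- \frac{7955293870019}{60491861400} \approx -131.51$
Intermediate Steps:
$f{\left(d \right)} = d^{2}$
$v{\left(k,q \right)} = \frac{1}{3} + q$ ($v{\left(k,q \right)} = q + \frac{1}{3} = \frac{1}{3} + q$)
$X{\left(l,x \right)} = 13 + l \left(\frac{1}{3} + l^{2}\right)$ ($X{\left(l,x \right)} = 13 + \left(\frac{1}{3} + l^{2}\right) l = 13 + l \left(\frac{1}{3} + l^{2}\right)$)
$\frac{X{\left(388,85 \right)}}{-440261} + \frac{159921}{137400} = \frac{13 + 388^{3} + \frac{1}{3} \cdot 388}{-440261} + \frac{159921}{137400} = \left(13 + 58411072 + \frac{388}{3}\right) \left(- \frac{1}{440261}\right) + 159921 \cdot \frac{1}{137400} = \frac{175233643}{3} \left(- \frac{1}{440261}\right) + \frac{53307}{45800} = - \frac{175233643}{1320783} + \frac{53307}{45800} = - \frac{7955293870019}{60491861400}$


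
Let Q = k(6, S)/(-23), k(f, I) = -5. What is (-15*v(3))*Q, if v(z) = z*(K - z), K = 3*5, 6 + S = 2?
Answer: -2700/23 ≈ -117.39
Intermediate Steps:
S = -4 (S = -6 + 2 = -4)
K = 15
Q = 5/23 (Q = -5/(-23) = -5*(-1/23) = 5/23 ≈ 0.21739)
v(z) = z*(15 - z)
(-15*v(3))*Q = -45*(15 - 1*3)*(5/23) = -45*(15 - 3)*(5/23) = -45*12*(5/23) = -15*36*(5/23) = -540*5/23 = -2700/23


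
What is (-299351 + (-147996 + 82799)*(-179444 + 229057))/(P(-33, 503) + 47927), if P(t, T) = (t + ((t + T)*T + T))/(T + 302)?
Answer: -74403116576/1109089 ≈ -67085.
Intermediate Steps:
P(t, T) = (T + t + T*(T + t))/(302 + T) (P(t, T) = (t + ((T + t)*T + T))/(302 + T) = (t + (T*(T + t) + T))/(302 + T) = (t + (T + T*(T + t)))/(302 + T) = (T + t + T*(T + t))/(302 + T))
(-299351 + (-147996 + 82799)*(-179444 + 229057))/(P(-33, 503) + 47927) = (-299351 + (-147996 + 82799)*(-179444 + 229057))/((503 - 33 + 503² + 503*(-33))/(302 + 503) + 47927) = (-299351 - 65197*49613)/((503 - 33 + 253009 - 16599)/805 + 47927) = (-299351 - 3234618761)/((1/805)*236880 + 47927) = -3234918112/(6768/23 + 47927) = -3234918112/1109089/23 = -3234918112*23/1109089 = -74403116576/1109089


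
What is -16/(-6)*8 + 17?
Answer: 115/3 ≈ 38.333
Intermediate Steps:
-16/(-6)*8 + 17 = -16*(-⅙)*8 + 17 = (8/3)*8 + 17 = 64/3 + 17 = 115/3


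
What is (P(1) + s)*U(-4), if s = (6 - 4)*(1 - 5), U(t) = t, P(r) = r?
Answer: 28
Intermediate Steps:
s = -8 (s = 2*(-4) = -8)
(P(1) + s)*U(-4) = (1 - 8)*(-4) = -7*(-4) = 28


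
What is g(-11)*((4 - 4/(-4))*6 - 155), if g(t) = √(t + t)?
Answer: -125*I*√22 ≈ -586.3*I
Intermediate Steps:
g(t) = √2*√t (g(t) = √(2*t) = √2*√t)
g(-11)*((4 - 4/(-4))*6 - 155) = (√2*√(-11))*((4 - 4/(-4))*6 - 155) = (√2*(I*√11))*((4 - 4*(-¼))*6 - 155) = (I*√22)*((4 + 1)*6 - 155) = (I*√22)*(5*6 - 155) = (I*√22)*(30 - 155) = (I*√22)*(-125) = -125*I*√22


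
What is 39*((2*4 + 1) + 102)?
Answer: 4329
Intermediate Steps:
39*((2*4 + 1) + 102) = 39*((8 + 1) + 102) = 39*(9 + 102) = 39*111 = 4329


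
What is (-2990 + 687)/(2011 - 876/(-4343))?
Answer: -1428847/1247807 ≈ -1.1451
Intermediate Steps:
(-2990 + 687)/(2011 - 876/(-4343)) = -2303/(2011 - 876*(-1/4343)) = -2303/(2011 + 876/4343) = -2303/8734649/4343 = -2303*4343/8734649 = -1428847/1247807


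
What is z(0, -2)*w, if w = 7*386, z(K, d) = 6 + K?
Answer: 16212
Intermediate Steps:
w = 2702
z(0, -2)*w = (6 + 0)*2702 = 6*2702 = 16212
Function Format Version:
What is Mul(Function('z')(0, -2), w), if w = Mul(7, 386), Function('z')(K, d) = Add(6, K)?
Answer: 16212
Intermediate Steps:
w = 2702
Mul(Function('z')(0, -2), w) = Mul(Add(6, 0), 2702) = Mul(6, 2702) = 16212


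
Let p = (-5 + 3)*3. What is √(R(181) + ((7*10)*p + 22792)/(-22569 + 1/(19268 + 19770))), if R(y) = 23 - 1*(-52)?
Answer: √57449029461088192619/881048621 ≈ 8.6028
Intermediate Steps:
p = -6 (p = -2*3 = -6)
R(y) = 75 (R(y) = 23 + 52 = 75)
√(R(181) + ((7*10)*p + 22792)/(-22569 + 1/(19268 + 19770))) = √(75 + ((7*10)*(-6) + 22792)/(-22569 + 1/(19268 + 19770))) = √(75 + (70*(-6) + 22792)/(-22569 + 1/39038)) = √(75 + (-420 + 22792)/(-22569 + 1/39038)) = √(75 + 22372/(-881048621/39038)) = √(75 + 22372*(-39038/881048621)) = √(75 - 873358136/881048621) = √(65205288439/881048621) = √57449029461088192619/881048621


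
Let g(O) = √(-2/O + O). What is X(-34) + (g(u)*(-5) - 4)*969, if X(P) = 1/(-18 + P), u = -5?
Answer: -201553/52 - 969*I*√115 ≈ -3876.0 - 10391.0*I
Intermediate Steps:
g(O) = √(O - 2/O)
X(-34) + (g(u)*(-5) - 4)*969 = 1/(-18 - 34) + (√(-5 - 2/(-5))*(-5) - 4)*969 = 1/(-52) + (√(-5 - 2*(-⅕))*(-5) - 4)*969 = -1/52 + (√(-5 + ⅖)*(-5) - 4)*969 = -1/52 + (√(-23/5)*(-5) - 4)*969 = -1/52 + ((I*√115/5)*(-5) - 4)*969 = -1/52 + (-I*√115 - 4)*969 = -1/52 + (-4 - I*√115)*969 = -1/52 + (-3876 - 969*I*√115) = -201553/52 - 969*I*√115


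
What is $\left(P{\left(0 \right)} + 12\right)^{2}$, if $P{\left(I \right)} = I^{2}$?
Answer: $144$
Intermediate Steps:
$\left(P{\left(0 \right)} + 12\right)^{2} = \left(0^{2} + 12\right)^{2} = \left(0 + 12\right)^{2} = 12^{2} = 144$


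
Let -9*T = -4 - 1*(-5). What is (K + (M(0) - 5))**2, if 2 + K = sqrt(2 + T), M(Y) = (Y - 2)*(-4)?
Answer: (3 + sqrt(17))**2/9 ≈ 5.6376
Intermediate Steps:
T = -1/9 (T = -(-4 - 1*(-5))/9 = -(-4 + 5)/9 = -1/9*1 = -1/9 ≈ -0.11111)
M(Y) = 8 - 4*Y (M(Y) = (-2 + Y)*(-4) = 8 - 4*Y)
K = -2 + sqrt(17)/3 (K = -2 + sqrt(2 - 1/9) = -2 + sqrt(17/9) = -2 + sqrt(17)/3 ≈ -0.62563)
(K + (M(0) - 5))**2 = ((-2 + sqrt(17)/3) + ((8 - 4*0) - 5))**2 = ((-2 + sqrt(17)/3) + ((8 + 0) - 5))**2 = ((-2 + sqrt(17)/3) + (8 - 5))**2 = ((-2 + sqrt(17)/3) + 3)**2 = (1 + sqrt(17)/3)**2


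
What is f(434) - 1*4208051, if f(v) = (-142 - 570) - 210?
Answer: -4208973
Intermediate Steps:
f(v) = -922 (f(v) = -712 - 210 = -922)
f(434) - 1*4208051 = -922 - 1*4208051 = -922 - 4208051 = -4208973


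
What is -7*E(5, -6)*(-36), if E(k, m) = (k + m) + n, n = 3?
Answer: 504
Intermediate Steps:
E(k, m) = 3 + k + m (E(k, m) = (k + m) + 3 = 3 + k + m)
-7*E(5, -6)*(-36) = -7*(3 + 5 - 6)*(-36) = -7*2*(-36) = -14*(-36) = 504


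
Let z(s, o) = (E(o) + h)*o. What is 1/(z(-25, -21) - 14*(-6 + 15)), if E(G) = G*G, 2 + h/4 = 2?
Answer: -1/9387 ≈ -0.00010653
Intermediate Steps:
h = 0 (h = -8 + 4*2 = -8 + 8 = 0)
E(G) = G²
z(s, o) = o³ (z(s, o) = (o² + 0)*o = o²*o = o³)
1/(z(-25, -21) - 14*(-6 + 15)) = 1/((-21)³ - 14*(-6 + 15)) = 1/(-9261 - 14*9) = 1/(-9261 - 126) = 1/(-9387) = -1/9387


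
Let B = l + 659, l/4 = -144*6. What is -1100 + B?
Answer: -3897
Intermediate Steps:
l = -3456 (l = 4*(-144*6) = 4*(-864) = -3456)
B = -2797 (B = -3456 + 659 = -2797)
-1100 + B = -1100 - 2797 = -3897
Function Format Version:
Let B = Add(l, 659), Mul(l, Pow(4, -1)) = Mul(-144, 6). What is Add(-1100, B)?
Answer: -3897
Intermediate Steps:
l = -3456 (l = Mul(4, Mul(-144, 6)) = Mul(4, -864) = -3456)
B = -2797 (B = Add(-3456, 659) = -2797)
Add(-1100, B) = Add(-1100, -2797) = -3897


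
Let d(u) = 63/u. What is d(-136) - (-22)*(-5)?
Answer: -15023/136 ≈ -110.46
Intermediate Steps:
d(-136) - (-22)*(-5) = 63/(-136) - (-22)*(-5) = 63*(-1/136) - 1*110 = -63/136 - 110 = -15023/136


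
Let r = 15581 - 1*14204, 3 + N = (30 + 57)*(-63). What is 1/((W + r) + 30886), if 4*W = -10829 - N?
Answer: 4/123707 ≈ 3.2334e-5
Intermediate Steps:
N = -5484 (N = -3 + (30 + 57)*(-63) = -3 + 87*(-63) = -3 - 5481 = -5484)
r = 1377 (r = 15581 - 14204 = 1377)
W = -5345/4 (W = (-10829 - 1*(-5484))/4 = (-10829 + 5484)/4 = (¼)*(-5345) = -5345/4 ≈ -1336.3)
1/((W + r) + 30886) = 1/((-5345/4 + 1377) + 30886) = 1/(163/4 + 30886) = 1/(123707/4) = 4/123707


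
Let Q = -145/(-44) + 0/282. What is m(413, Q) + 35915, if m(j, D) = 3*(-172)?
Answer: 35399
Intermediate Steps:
Q = 145/44 (Q = -145*(-1/44) + 0*(1/282) = 145/44 + 0 = 145/44 ≈ 3.2955)
m(j, D) = -516
m(413, Q) + 35915 = -516 + 35915 = 35399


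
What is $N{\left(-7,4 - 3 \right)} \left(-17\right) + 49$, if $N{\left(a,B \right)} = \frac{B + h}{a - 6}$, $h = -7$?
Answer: $\frac{535}{13} \approx 41.154$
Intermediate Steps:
$N{\left(a,B \right)} = \frac{-7 + B}{-6 + a}$ ($N{\left(a,B \right)} = \frac{B - 7}{a - 6} = \frac{-7 + B}{-6 + a}$)
$N{\left(-7,4 - 3 \right)} \left(-17\right) + 49 = \frac{-7 + \left(4 - 3\right)}{-6 - 7} \left(-17\right) + 49 = \frac{-7 + 1}{-13} \left(-17\right) + 49 = \left(- \frac{1}{13}\right) \left(-6\right) \left(-17\right) + 49 = \frac{6}{13} \left(-17\right) + 49 = - \frac{102}{13} + 49 = \frac{535}{13}$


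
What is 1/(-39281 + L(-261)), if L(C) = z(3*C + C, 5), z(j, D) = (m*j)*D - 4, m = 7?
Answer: -1/75825 ≈ -1.3188e-5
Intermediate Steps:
z(j, D) = -4 + 7*D*j (z(j, D) = (7*j)*D - 4 = 7*D*j - 4 = -4 + 7*D*j)
L(C) = -4 + 140*C (L(C) = -4 + 7*5*(3*C + C) = -4 + 7*5*(4*C) = -4 + 140*C)
1/(-39281 + L(-261)) = 1/(-39281 + (-4 + 140*(-261))) = 1/(-39281 + (-4 - 36540)) = 1/(-39281 - 36544) = 1/(-75825) = -1/75825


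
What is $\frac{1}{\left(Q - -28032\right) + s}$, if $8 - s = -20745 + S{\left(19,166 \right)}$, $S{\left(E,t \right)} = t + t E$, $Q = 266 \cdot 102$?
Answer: $\frac{1}{72597} \approx 1.3775 \cdot 10^{-5}$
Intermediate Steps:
$Q = 27132$
$S{\left(E,t \right)} = t + E t$
$s = 17433$ ($s = 8 - \left(-20745 + 166 \left(1 + 19\right)\right) = 8 - \left(-20745 + 166 \cdot 20\right) = 8 - \left(-20745 + 3320\right) = 8 - -17425 = 8 + 17425 = 17433$)
$\frac{1}{\left(Q - -28032\right) + s} = \frac{1}{\left(27132 - -28032\right) + 17433} = \frac{1}{\left(27132 + 28032\right) + 17433} = \frac{1}{55164 + 17433} = \frac{1}{72597}$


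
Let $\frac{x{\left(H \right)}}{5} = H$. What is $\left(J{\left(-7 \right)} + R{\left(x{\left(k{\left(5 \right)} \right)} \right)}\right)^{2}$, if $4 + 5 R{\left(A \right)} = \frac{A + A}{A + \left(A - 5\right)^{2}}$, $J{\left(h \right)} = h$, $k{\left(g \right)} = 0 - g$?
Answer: $\frac{1868689}{30625} \approx 61.018$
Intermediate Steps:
$k{\left(g \right)} = - g$
$x{\left(H \right)} = 5 H$
$R{\left(A \right)} = - \frac{4}{5} + \frac{2 A}{5 \left(A + \left(-5 + A\right)^{2}\right)}$ ($R{\left(A \right)} = - \frac{4}{5} + \frac{\left(A + A\right) \frac{1}{A + \left(A - 5\right)^{2}}}{5} = - \frac{4}{5} + \frac{2 A \frac{1}{A + \left(-5 + A\right)^{2}}}{5} = - \frac{4}{5} + \frac{2 A}{5 \left(A + \left(-5 + A\right)^{2}\right)}$)
$\left(J{\left(-7 \right)} + R{\left(x{\left(k{\left(5 \right)} \right)} \right)}\right)^{2} = \left(-7 + \frac{2 \left(-50 - 2 \left(5 \left(\left(-1\right) 5\right)\right)^{2} + 19 \cdot 5 \left(\left(-1\right) 5\right)\right)}{5 \left(25 + \left(5 \left(\left(-1\right) 5\right)\right)^{2} - 9 \cdot 5 \left(\left(-1\right) 5\right)\right)}\right)^{2} = \left(-7 + \frac{2 \left(-50 - 2 \left(5 \left(-5\right)\right)^{2} + 19 \cdot 5 \left(-5\right)\right)}{5 \left(25 + \left(5 \left(-5\right)\right)^{2} - 9 \cdot 5 \left(-5\right)\right)}\right)^{2} = \left(-7 + \frac{2 \left(-50 - 2 \left(-25\right)^{2} + 19 \left(-25\right)\right)}{5 \left(25 + \left(-25\right)^{2} - -225\right)}\right)^{2} = \left(-7 + \frac{2 \left(-50 - 1250 - 475\right)}{5 \left(25 + 625 + 225\right)}\right)^{2} = \left(-7 + \frac{2 \left(-50 - 1250 - 475\right)}{5 \cdot 875}\right)^{2} = \left(-7 + \frac{2}{5} \cdot \frac{1}{875} \left(-1775\right)\right)^{2} = \left(-7 - \frac{142}{175}\right)^{2} = \left(- \frac{1367}{175}\right)^{2} = \frac{1868689}{30625}$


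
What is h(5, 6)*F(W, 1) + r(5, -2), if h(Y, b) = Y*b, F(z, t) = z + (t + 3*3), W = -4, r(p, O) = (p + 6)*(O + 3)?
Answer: 191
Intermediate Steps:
r(p, O) = (3 + O)*(6 + p) (r(p, O) = (6 + p)*(3 + O) = (3 + O)*(6 + p))
F(z, t) = 9 + t + z (F(z, t) = z + (t + 9) = z + (9 + t) = 9 + t + z)
h(5, 6)*F(W, 1) + r(5, -2) = (5*6)*(9 + 1 - 4) + (18 + 3*5 + 6*(-2) - 2*5) = 30*6 + (18 + 15 - 12 - 10) = 180 + 11 = 191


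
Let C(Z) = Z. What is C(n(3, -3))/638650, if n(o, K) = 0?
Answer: 0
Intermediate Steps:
C(n(3, -3))/638650 = 0/638650 = 0*(1/638650) = 0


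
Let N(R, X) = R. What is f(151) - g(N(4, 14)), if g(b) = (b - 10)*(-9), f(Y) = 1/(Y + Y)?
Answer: -16307/302 ≈ -53.997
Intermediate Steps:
f(Y) = 1/(2*Y)
g(b) = 90 - 9*b (g(b) = (-10 + b)*(-9) = 90 - 9*b)
f(151) - g(N(4, 14)) = (½)/151 - (90 - 9*4) = (½)*(1/151) - (90 - 36) = 1/302 - 1*54 = 1/302 - 54 = -16307/302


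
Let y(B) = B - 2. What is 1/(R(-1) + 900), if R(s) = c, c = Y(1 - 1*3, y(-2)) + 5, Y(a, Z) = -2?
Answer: 1/903 ≈ 0.0011074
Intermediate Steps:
y(B) = -2 + B
c = 3 (c = -2 + 5 = 3)
R(s) = 3
1/(R(-1) + 900) = 1/(3 + 900) = 1/903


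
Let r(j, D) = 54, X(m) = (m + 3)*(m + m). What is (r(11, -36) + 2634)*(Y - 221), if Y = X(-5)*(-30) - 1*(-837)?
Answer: 43008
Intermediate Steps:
X(m) = 2*m*(3 + m) (X(m) = (3 + m)*(2*m) = 2*m*(3 + m))
Y = 237 (Y = (2*(-5)*(3 - 5))*(-30) - 1*(-837) = (2*(-5)*(-2))*(-30) + 837 = 20*(-30) + 837 = -600 + 837 = 237)
(r(11, -36) + 2634)*(Y - 221) = (54 + 2634)*(237 - 221) = 2688*16 = 43008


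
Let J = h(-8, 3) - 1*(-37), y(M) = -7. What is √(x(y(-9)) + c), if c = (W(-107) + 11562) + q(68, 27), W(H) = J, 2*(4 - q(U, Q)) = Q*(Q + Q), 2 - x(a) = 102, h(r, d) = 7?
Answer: √10781 ≈ 103.83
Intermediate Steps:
x(a) = -100 (x(a) = 2 - 1*102 = 2 - 102 = -100)
q(U, Q) = 4 - Q² (q(U, Q) = 4 - Q*(Q + Q)/2 = 4 - Q*2*Q/2 = 4 - Q²)
J = 44 (J = 7 - 1*(-37) = 7 + 37 = 44)
W(H) = 44
c = 10881 (c = (44 + 11562) + (4 - 1*27²) = 11606 + (4 - 1*729) = 11606 + (4 - 729) = 11606 - 725 = 10881)
√(x(y(-9)) + c) = √(-100 + 10881) = √10781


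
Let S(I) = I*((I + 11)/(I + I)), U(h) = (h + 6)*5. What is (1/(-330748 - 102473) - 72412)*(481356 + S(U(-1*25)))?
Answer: -5033004083265214/144407 ≈ -3.4853e+10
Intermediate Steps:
U(h) = 30 + 5*h (U(h) = (6 + h)*5 = 30 + 5*h)
S(I) = 11/2 + I/2 (S(I) = I*((11 + I)/((2*I))) = I*((11 + I)*(1/(2*I))) = I*((11 + I)/(2*I)) = 11/2 + I/2)
(1/(-330748 - 102473) - 72412)*(481356 + S(U(-1*25))) = (1/(-330748 - 102473) - 72412)*(481356 + (11/2 + (30 + 5*(-1*25))/2)) = (1/(-433221) - 72412)*(481356 + (11/2 + (30 + 5*(-25))/2)) = (-1/433221 - 72412)*(481356 + (11/2 + (30 - 125)/2)) = -31370399053*(481356 + (11/2 + (1/2)*(-95)))/433221 = -31370399053*(481356 + (11/2 - 95/2))/433221 = -31370399053*(481356 - 42)/433221 = -31370399053/433221*481314 = -5033004083265214/144407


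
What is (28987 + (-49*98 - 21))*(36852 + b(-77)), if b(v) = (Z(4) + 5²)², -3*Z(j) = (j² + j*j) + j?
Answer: 894575444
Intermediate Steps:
Z(j) = -2*j²/3 - j/3 (Z(j) = -((j² + j*j) + j)/3 = -((j² + j²) + j)/3 = -(2*j² + j)/3 = -(j + 2*j²)/3 = -2*j²/3 - j/3)
b(v) = 169 (b(v) = (-⅓*4*(1 + 2*4) + 5²)² = (-⅓*4*(1 + 8) + 25)² = (-⅓*4*9 + 25)² = (-12 + 25)² = 13² = 169)
(28987 + (-49*98 - 21))*(36852 + b(-77)) = (28987 + (-49*98 - 21))*(36852 + 169) = (28987 + (-4802 - 21))*37021 = (28987 - 4823)*37021 = 24164*37021 = 894575444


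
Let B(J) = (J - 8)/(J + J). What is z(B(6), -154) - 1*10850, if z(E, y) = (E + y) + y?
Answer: -66949/6 ≈ -11158.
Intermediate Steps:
B(J) = (-8 + J)/(2*J) (B(J) = (-8 + J)/((2*J)) = (-8 + J)*(1/(2*J)) = (-8 + J)/(2*J))
z(E, y) = E + 2*y
z(B(6), -154) - 1*10850 = ((½)*(-8 + 6)/6 + 2*(-154)) - 1*10850 = ((½)*(⅙)*(-2) - 308) - 10850 = (-⅙ - 308) - 10850 = -1849/6 - 10850 = -66949/6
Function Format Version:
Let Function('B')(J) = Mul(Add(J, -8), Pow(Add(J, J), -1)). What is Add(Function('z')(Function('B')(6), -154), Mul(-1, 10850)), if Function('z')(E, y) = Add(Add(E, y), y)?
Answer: Rational(-66949, 6) ≈ -11158.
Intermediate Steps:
Function('B')(J) = Mul(Rational(1, 2), Pow(J, -1), Add(-8, J)) (Function('B')(J) = Mul(Add(-8, J), Pow(Mul(2, J), -1)) = Mul(Add(-8, J), Mul(Rational(1, 2), Pow(J, -1))) = Mul(Rational(1, 2), Pow(J, -1), Add(-8, J)))
Function('z')(E, y) = Add(E, Mul(2, y))
Add(Function('z')(Function('B')(6), -154), Mul(-1, 10850)) = Add(Add(Mul(Rational(1, 2), Pow(6, -1), Add(-8, 6)), Mul(2, -154)), Mul(-1, 10850)) = Add(Add(Mul(Rational(1, 2), Rational(1, 6), -2), -308), -10850) = Add(Add(Rational(-1, 6), -308), -10850) = Add(Rational(-1849, 6), -10850) = Rational(-66949, 6)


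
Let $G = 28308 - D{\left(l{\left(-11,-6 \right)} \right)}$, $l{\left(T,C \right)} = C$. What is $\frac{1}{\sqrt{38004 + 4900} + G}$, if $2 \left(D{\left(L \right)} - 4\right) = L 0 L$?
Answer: $\frac{3538}{100134189} - \frac{\sqrt{10726}}{400536756} \approx 3.5074 \cdot 10^{-5}$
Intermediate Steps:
$D{\left(L \right)} = 4$ ($D{\left(L \right)} = 4 + \frac{L 0 L}{2} = 4 + \frac{0 L}{2} = 4 + \frac{1}{2} \cdot 0 = 4 + 0 = 4$)
$G = 28304$ ($G = 28308 - 4 = 28304$)
$\frac{1}{\sqrt{38004 + 4900} + G} = \frac{1}{\sqrt{38004 + 4900} + 28304} = \frac{1}{\sqrt{42904} + 28304} = \frac{1}{2 \sqrt{10726} + 28304} = \frac{1}{28304 + 2 \sqrt{10726}}$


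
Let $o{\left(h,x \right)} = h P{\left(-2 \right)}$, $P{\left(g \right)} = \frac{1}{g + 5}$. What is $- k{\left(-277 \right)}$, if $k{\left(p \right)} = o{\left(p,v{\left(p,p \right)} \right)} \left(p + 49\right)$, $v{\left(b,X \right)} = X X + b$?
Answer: $-21052$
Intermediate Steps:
$v{\left(b,X \right)} = b + X^{2}$ ($v{\left(b,X \right)} = X^{2} + b = b + X^{2}$)
$P{\left(g \right)} = \frac{1}{5 + g}$
$o{\left(h,x \right)} = \frac{h}{3}$ ($o{\left(h,x \right)} = \frac{h}{5 - 2} = \frac{h}{3}$)
$k{\left(p \right)} = \frac{p \left(49 + p\right)}{3}$ ($k{\left(p \right)} = \frac{p}{3} \left(p + 49\right) = \frac{p}{3} \left(49 + p\right) = \frac{p \left(49 + p\right)}{3}$)
$- k{\left(-277 \right)} = - \frac{\left(-277\right) \left(49 - 277\right)}{3} = - \frac{\left(-277\right) \left(-228\right)}{3} = \left(-1\right) 21052 = -21052$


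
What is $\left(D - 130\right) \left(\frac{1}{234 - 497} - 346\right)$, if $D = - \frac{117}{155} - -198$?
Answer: $- \frac{948482577}{40765} \approx -23267.0$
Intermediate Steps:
$D = \frac{30573}{155}$ ($D = \left(-117\right) \frac{1}{155} + 198 = - \frac{117}{155} + 198 = \frac{30573}{155} \approx 197.25$)
$\left(D - 130\right) \left(\frac{1}{234 - 497} - 346\right) = \left(\frac{30573}{155} - 130\right) \left(\frac{1}{234 - 497} - 346\right) = \frac{10423 \left(\frac{1}{-263} - 346\right)}{155} = \frac{10423 \left(- \frac{1}{263} - 346\right)}{155} = \frac{10423}{155} \left(- \frac{90999}{263}\right) = - \frac{948482577}{40765}$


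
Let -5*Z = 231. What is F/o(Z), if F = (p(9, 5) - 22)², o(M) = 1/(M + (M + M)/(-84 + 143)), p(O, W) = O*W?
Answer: -7454139/295 ≈ -25268.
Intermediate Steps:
Z = -231/5 (Z = -⅕*231 = -231/5 ≈ -46.200)
o(M) = 59/(61*M) (o(M) = 1/(M + (2*M)/59) = 1/(M + (2*M)*(1/59)) = 1/(M + 2*M/59) = 1/(61*M/59) = 59/(61*M))
F = 529 (F = (9*5 - 22)² = (45 - 22)² = 23² = 529)
F/o(Z) = 529/((59/(61*(-231/5)))) = 529/(((59/61)*(-5/231))) = 529/(-295/14091) = 529*(-14091/295) = -7454139/295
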